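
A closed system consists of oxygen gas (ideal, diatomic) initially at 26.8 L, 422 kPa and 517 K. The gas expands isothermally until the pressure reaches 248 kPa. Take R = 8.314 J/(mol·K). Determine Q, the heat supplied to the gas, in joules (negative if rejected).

6010 J

n = P₁V₁/(RT₁) = 422×26.8/(8.314×517) = 2.63 mol.
Isothermal: T stays 517 K; PV = const ⇒ V₂ = 45.6 L, P₂ = 248 kPa.
ΔU = 0 (ideal gas, T constant).
W = nRT ln(V₂/V₁) = 2.63×8.314×517×ln(1.70) = 6010 J.
Q = ΔU + W = 6010 J.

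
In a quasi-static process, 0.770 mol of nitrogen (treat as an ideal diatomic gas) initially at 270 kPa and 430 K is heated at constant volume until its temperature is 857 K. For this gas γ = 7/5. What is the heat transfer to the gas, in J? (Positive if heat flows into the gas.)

6830 J

V₁ = nRT₁/P₁ = 0.770×8.314×430/270 = 10.2 L.
Isochoric: V stays 10.2 L; P/T = const ⇒ T₂ = 857 K, P₂ = 538 kPa.
W = 0 (no volume change).
ΔU = nCvΔT = 0.770×20.8×(857−430) = 6830 J.
Q = ΔU = 6830 J.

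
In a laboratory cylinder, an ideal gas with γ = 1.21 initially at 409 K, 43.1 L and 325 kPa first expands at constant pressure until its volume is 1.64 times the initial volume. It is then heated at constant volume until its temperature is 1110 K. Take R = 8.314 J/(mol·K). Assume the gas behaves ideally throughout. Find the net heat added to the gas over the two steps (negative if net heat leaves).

123000 J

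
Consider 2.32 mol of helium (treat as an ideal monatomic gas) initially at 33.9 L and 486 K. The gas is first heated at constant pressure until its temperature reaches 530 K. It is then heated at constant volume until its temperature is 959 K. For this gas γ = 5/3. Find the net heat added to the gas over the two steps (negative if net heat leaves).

14500 J

P₁ = nRT₁/V₁ = 2.32×8.314×486/33.9 = 277 kPa.
Step 1 — Isobaric: P stays 277 kPa; V/T = const ⇒ T₂ = 530 K, V₂ = 37.0 L.
W = PΔV = 277×(37.0−33.9) kPa·L = 849 J.
ΔU = nCvΔT = 2.32×12.5×(530−486) = 1270 J.
Q = ΔU + W = nCpΔT = 2120 J.
State after step 1: P = 277 kPa, V = 37.0 L, T = 530 K.
Step 2 — Isochoric: V stays 37.0 L; P/T = const ⇒ T₂ = 959 K, P₂ = 500 kPa.
W = 0 (no volume change).
ΔU = nCvΔT = 2.32×12.5×(959−530) = 12400 J.
Q = ΔU = 12400 J.
Net over both steps: W = 849 J, Q = 14500 J, ΔU = 13700 J.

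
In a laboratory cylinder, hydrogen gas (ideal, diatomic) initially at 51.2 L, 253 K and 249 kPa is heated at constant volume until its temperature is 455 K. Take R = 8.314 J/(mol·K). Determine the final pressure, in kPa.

Isochoric: V stays 51.2 L; P/T = const ⇒ T₂ = 455 K, P₂ = 448 kPa.

448 kPa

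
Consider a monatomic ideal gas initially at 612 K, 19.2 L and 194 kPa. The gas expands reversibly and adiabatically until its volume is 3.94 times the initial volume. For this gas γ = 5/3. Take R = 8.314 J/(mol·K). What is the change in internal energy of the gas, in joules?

n = P₁V₁/(RT₁) = 194×19.2/(8.314×612) = 0.732 mol.
Adiabatic: TV^(γ−1) = const ⇒ T₂ = 612×(0.254)^0.667 = 245 K; PV^γ = const ⇒ P₂ = 19.7 kPa.
For an ideal gas ΔU = nCvΔT with Cv = (3/2)R = 12.5 J/(mol·K).
ΔU = 0.732×12.5×(245−612) = -3350 J.

-3350 J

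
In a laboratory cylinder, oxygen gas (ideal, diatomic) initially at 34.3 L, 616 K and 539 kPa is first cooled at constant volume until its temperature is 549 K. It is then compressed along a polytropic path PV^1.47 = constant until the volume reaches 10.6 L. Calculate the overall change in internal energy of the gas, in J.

n = P₁V₁/(RT₁) = 539×34.3/(8.314×616) = 3.61 mol.
Step 1 — Isochoric: V stays 34.3 L; P/T = const ⇒ T₂ = 549 K, P₂ = 480 kPa.
W = 0 (no volume change).
ΔU = nCvΔT = 3.61×20.8×(549−616) = -5030 J.
Q = ΔU = -5030 J.
State after step 1: P = 480 kPa, V = 34.3 L, T = 549 K.
Step 2 — Polytropic n=1.47: T₂ = T₁(V₁/V₂)^(n−1) = 549×(3.24)^0.47 = 953 K; P₂ = P₁(V₁/V₂)^n = 2700 kPa.
W = (P₁V₁−P₂V₂)/(n−1) = (480×34.3−2700×10.6)/0.47 = -25800 J.
ΔU = nCvΔT = 3.61×20.8×(953−549) = 30300 J.
Q = ΔU + W = 4520 J.
Net over both steps: W = -25800 J, Q = -508 J, ΔU = 25300 J.

25300 J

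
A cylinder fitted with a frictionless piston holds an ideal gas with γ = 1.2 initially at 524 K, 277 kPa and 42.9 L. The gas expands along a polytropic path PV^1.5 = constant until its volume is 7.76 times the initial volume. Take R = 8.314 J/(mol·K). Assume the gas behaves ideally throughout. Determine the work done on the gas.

-15200 J

n = P₁V₁/(RT₁) = 277×42.9/(8.314×524) = 2.73 mol.
Polytropic n=1.5: T₂ = T₁(V₁/V₂)^(n−1) = 524×(0.129)^0.50 = 188 K; P₂ = P₁(V₁/V₂)^n = 12.8 kPa.
W = (P₁V₁−P₂V₂)/(n−1) = (277×42.9−12.8×333)/0.50 = 15200 J.
Work done on the gas = −W_by = -15200 J.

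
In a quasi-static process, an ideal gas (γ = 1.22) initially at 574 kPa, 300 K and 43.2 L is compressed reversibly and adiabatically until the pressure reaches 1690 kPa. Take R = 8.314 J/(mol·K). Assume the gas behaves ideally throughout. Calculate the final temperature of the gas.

364 K

Adiabatic: T₂/T₁ = (P₂/P₁)^((γ−1)/γ) ⇒ T₂ = 300×(2.94)^0.180 = 364 K; V₂ = 17.8 L.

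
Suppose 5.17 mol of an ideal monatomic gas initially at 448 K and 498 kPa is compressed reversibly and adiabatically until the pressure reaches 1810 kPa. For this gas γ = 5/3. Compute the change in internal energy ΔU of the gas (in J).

19500 J

V₁ = nRT₁/P₁ = 5.17×8.314×448/498 = 38.7 L.
Adiabatic: T₂/T₁ = (P₂/P₁)^((γ−1)/γ) ⇒ T₂ = 448×(3.63)^0.400 = 751 K; V₂ = 17.8 L.
For an ideal gas ΔU = nCvΔT with Cv = (3/2)R = 12.5 J/(mol·K).
ΔU = 5.17×12.5×(751−448) = 19500 J.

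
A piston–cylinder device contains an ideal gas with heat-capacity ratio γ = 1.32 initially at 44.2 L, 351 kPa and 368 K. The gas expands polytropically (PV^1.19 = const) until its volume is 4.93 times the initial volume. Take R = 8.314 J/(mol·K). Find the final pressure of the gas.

52.6 kPa

Polytropic n=1.19: T₂ = T₁(V₁/V₂)^(n−1) = 368×(0.203)^0.19 = 272 K; P₂ = P₁(V₁/V₂)^n = 52.6 kPa.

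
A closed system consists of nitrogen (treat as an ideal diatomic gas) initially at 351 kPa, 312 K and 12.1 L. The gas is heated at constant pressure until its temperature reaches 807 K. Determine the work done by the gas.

6740 J

n = P₁V₁/(RT₁) = 351×12.1/(8.314×312) = 1.64 mol.
Isobaric: P stays 351 kPa; V/T = const ⇒ T₂ = 807 K, V₂ = 31.3 L.
W = PΔV = 351×(31.3−12.1) kPa·L = 6740 J.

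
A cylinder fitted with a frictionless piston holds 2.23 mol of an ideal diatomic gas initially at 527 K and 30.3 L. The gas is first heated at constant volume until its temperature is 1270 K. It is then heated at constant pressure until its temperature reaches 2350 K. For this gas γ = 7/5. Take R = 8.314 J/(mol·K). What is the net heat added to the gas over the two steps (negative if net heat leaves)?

105000 J

P₁ = nRT₁/V₁ = 2.23×8.314×527/30.3 = 322 kPa.
Step 1 — Isochoric: V stays 30.3 L; P/T = const ⇒ T₂ = 1270 K, P₂ = 777 kPa.
W = 0 (no volume change).
ΔU = nCvΔT = 2.23×20.8×(1270−527) = 34400 J.
Q = ΔU = 34400 J.
State after step 1: P = 777 kPa, V = 30.3 L, T = 1270 K.
Step 2 — Isobaric: P stays 777 kPa; V/T = const ⇒ T₂ = 2350 K, V₂ = 56.1 L.
W = PΔV = 777×(56.1−30.3) kPa·L = 20000 J.
ΔU = nCvΔT = 2.23×20.8×(2350−1270) = 50100 J.
Q = ΔU + W = nCpΔT = 70100 J.
Net over both steps: W = 20000 J, Q = 105000 J, ΔU = 84500 J.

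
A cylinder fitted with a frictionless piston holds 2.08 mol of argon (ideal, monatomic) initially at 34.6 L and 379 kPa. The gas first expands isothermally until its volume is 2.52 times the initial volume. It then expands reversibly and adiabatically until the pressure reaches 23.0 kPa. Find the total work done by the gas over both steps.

22500 J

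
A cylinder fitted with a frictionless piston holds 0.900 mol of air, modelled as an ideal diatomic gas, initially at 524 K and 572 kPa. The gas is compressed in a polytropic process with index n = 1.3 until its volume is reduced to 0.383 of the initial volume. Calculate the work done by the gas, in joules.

-4360 J

V₁ = nRT₁/P₁ = 0.900×8.314×524/572 = 6.85 L.
Polytropic n=1.3: T₂ = T₁(V₁/V₂)^(n−1) = 524×(2.61)^0.30 = 699 K; P₂ = P₁(V₁/V₂)^n = 1990 kPa.
W = (P₁V₁−P₂V₂)/(n−1) = (572×6.85−1990×2.63)/0.30 = -4360 J.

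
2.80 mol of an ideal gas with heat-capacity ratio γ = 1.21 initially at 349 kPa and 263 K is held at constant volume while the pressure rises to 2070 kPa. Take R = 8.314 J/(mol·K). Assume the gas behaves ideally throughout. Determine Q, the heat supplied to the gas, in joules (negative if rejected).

144000 J

V₁ = nRT₁/P₁ = 2.80×8.314×263/349 = 17.5 L.
Isochoric: V stays 17.5 L; P/T = const ⇒ T₂ = 1560 K, P₂ = 2070 kPa.
W = 0 (no volume change).
ΔU = nCvΔT = 2.80×39.6×(1560−263) = 144000 J.
Q = ΔU = 144000 J.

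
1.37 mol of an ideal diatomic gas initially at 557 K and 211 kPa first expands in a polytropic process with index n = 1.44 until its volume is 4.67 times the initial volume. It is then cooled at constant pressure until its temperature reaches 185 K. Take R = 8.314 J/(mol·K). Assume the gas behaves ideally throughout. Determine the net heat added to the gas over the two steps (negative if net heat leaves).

V₁ = nRT₁/P₁ = 1.37×8.314×557/211 = 30.1 L.
Step 1 — Polytropic n=1.44: T₂ = T₁(V₁/V₂)^(n−1) = 557×(0.214)^0.44 = 283 K; P₂ = P₁(V₁/V₂)^n = 22.9 kPa.
W = (P₁V₁−P₂V₂)/(n−1) = (211×30.1−22.9×140)/0.44 = 7100 J.
ΔU = nCvΔT = 1.37×20.8×(283−557) = -7810 J.
Q = ΔU + W = -710 J.
State after step 1: P = 22.9 kPa, V = 140 L, T = 283 K.
Step 2 — Isobaric: P stays 22.9 kPa; V/T = const ⇒ T₂ = 185 K, V₂ = 91.9 L.
W = PΔV = 22.9×(91.9−140) kPa·L = -1110 J.
ΔU = nCvΔT = 1.37×20.8×(185−283) = -2780 J.
Q = ΔU + W = nCpΔT = -3900 J.
Net over both steps: W = 5990 J, Q = -4610 J, ΔU = -10600 J.

-4610 J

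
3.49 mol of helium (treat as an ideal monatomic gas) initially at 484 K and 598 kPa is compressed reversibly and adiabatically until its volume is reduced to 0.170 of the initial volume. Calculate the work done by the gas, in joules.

V₁ = nRT₁/P₁ = 3.49×8.314×484/598 = 23.5 L.
Adiabatic: TV^(γ−1) = const ⇒ T₂ = 484×(5.88)^0.667 = 1580 K; PV^γ = const ⇒ P₂ = 11500 kPa.
ΔU = nCvΔT = 3.49×12.5×(1580−484) = 47600 J.
Q = 0 for an adiabatic process, so W = −ΔU = -47600 J.

-47600 J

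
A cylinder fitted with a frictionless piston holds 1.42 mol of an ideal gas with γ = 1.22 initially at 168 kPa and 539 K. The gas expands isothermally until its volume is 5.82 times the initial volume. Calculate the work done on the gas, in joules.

-11200 J

V₁ = nRT₁/P₁ = 1.42×8.314×539/168 = 37.9 L.
Isothermal: T stays 539 K; PV = const ⇒ V₂ = 220 L, P₂ = 28.9 kPa.
W = nRT ln(V₂/V₁) = 1.42×8.314×539×ln(5.82) = 11200 J.
Work done on the gas = −W_by = -11200 J.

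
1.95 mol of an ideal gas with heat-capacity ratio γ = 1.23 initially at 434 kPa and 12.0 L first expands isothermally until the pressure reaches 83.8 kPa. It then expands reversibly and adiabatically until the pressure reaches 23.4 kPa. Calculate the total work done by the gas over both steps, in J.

13400 J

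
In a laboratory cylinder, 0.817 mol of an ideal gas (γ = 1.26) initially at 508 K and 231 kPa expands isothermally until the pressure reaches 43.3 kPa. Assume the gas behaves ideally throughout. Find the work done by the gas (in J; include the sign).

5780 J

V₁ = nRT₁/P₁ = 0.817×8.314×508/231 = 14.9 L.
Isothermal: T stays 508 K; PV = const ⇒ V₂ = 79.7 L, P₂ = 43.3 kPa.
W = nRT ln(V₂/V₁) = 0.817×8.314×508×ln(5.33) = 5780 J.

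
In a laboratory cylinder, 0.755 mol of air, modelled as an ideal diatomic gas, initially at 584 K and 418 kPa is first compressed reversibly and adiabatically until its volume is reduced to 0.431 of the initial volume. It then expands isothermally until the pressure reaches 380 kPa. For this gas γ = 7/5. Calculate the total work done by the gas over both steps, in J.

2870 J

V₁ = nRT₁/P₁ = 0.755×8.314×584/418 = 8.77 L.
Step 1 — Adiabatic: TV^(γ−1) = const ⇒ T₂ = 584×(2.32)^0.400 = 818 K; PV^γ = const ⇒ P₂ = 1360 kPa.
ΔU = nCvΔT = 0.755×20.8×(818−584) = 3670 J.
Q = 0 for an adiabatic process, so W = −ΔU = -3670 J.
State after step 1: P = 1360 kPa, V = 3.78 L, T = 818 K.
Step 2 — Isothermal: T stays 818 K; PV = const ⇒ V₂ = 13.5 L, P₂ = 380 kPa.
ΔU = 0 (ideal gas, T constant).
W = nRT ln(V₂/V₁) = 0.755×8.314×818×ln(3.57) = 6540 J.
Q = ΔU + W = 6540 J.
Net over both steps: W = 2870 J, Q = 6540 J, ΔU = 3670 J.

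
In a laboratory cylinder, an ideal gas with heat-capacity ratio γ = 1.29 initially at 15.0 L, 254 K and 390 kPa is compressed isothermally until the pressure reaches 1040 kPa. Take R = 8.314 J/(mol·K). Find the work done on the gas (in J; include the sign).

n = P₁V₁/(RT₁) = 390×15.0/(8.314×254) = 2.77 mol.
Isothermal: T stays 254 K; PV = const ⇒ V₂ = 5.62 L, P₂ = 1040 kPa.
W = nRT ln(V₂/V₁) = 2.77×8.314×254×ln(0.375) = -5740 J.
Work done on the gas = −W_by = 5740 J.

5740 J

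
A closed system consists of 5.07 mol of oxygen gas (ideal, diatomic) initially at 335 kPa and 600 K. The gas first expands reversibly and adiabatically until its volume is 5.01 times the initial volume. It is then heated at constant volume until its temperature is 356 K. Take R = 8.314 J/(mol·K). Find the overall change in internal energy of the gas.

V₁ = nRT₁/P₁ = 5.07×8.314×600/335 = 75.5 L.
Step 1 — Adiabatic: TV^(γ−1) = const ⇒ T₂ = 600×(0.200)^0.400 = 315 K; PV^γ = const ⇒ P₂ = 35.1 kPa.
ΔU = nCvΔT = 5.07×20.8×(315−600) = -30000 J.
Q = 0 for an adiabatic process, so W = −ΔU = 30000 J.
State after step 1: P = 35.1 kPa, V = 378 L, T = 315 K.
Step 2 — Isochoric: V stays 378 L; P/T = const ⇒ T₂ = 356 K, P₂ = 39.7 kPa.
W = 0 (no volume change).
ΔU = nCvΔT = 5.07×20.8×(356−315) = 4330 J.
Q = ΔU = 4330 J.
Net over both steps: W = 30000 J, Q = 4330 J, ΔU = -25700 J.

-25700 J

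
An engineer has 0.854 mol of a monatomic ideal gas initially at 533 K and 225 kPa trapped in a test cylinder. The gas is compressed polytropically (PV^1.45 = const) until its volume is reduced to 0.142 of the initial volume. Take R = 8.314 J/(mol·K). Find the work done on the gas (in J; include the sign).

V₁ = nRT₁/P₁ = 0.854×8.314×533/225 = 16.8 L.
Polytropic n=1.45: T₂ = T₁(V₁/V₂)^(n−1) = 533×(7.04)^0.45 = 1280 K; P₂ = P₁(V₁/V₂)^n = 3810 kPa.
W = (P₁V₁−P₂V₂)/(n−1) = (225×16.8−3810×2.39)/0.45 = -11800 J.
Work done on the gas = −W_by = 11800 J.

11800 J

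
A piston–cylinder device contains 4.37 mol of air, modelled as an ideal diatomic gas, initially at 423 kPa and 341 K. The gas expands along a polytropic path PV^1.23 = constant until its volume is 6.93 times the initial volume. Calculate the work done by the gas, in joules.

V₁ = nRT₁/P₁ = 4.37×8.314×341/423 = 29.3 L.
Polytropic n=1.23: T₂ = T₁(V₁/V₂)^(n−1) = 341×(0.144)^0.23 = 218 K; P₂ = P₁(V₁/V₂)^n = 39.1 kPa.
W = (P₁V₁−P₂V₂)/(n−1) = (423×29.3−39.1×203)/0.23 = 19400 J.

19400 J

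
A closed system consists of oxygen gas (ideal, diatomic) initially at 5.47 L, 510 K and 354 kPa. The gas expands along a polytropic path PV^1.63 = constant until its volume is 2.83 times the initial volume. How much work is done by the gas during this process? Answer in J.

1480 J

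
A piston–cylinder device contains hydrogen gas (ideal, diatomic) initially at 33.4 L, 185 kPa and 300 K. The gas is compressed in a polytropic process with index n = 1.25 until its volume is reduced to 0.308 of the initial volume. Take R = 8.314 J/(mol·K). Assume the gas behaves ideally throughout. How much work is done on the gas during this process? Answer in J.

n = P₁V₁/(RT₁) = 185×33.4/(8.314×300) = 2.48 mol.
Polytropic n=1.25: T₂ = T₁(V₁/V₂)^(n−1) = 300×(3.25)^0.25 = 403 K; P₂ = P₁(V₁/V₂)^n = 806 kPa.
W = (P₁V₁−P₂V₂)/(n−1) = (185×33.4−806×10.3)/0.25 = -8460 J.
Work done on the gas = −W_by = 8460 J.

8460 J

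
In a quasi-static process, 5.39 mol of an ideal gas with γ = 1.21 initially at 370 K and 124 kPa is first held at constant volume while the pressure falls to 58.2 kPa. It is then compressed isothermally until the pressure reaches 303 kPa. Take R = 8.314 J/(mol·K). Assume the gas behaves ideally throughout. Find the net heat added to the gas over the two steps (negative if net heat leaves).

V₁ = nRT₁/P₁ = 5.39×8.314×370/124 = 134 L.
Step 1 — Isochoric: V stays 134 L; P/T = const ⇒ T₂ = 174 K, P₂ = 58.2 kPa.
W = 0 (no volume change).
ΔU = nCvΔT = 5.39×39.6×(174−370) = -41900 J.
Q = ΔU = -41900 J.
State after step 1: P = 58.2 kPa, V = 134 L, T = 174 K.
Step 2 — Isothermal: T stays 174 K; PV = const ⇒ V₂ = 25.7 L, P₂ = 303 kPa.
ΔU = 0 (ideal gas, T constant).
W = nRT ln(V₂/V₁) = 5.39×8.314×174×ln(0.192) = -12800 J.
Q = ΔU + W = -12800 J.
Net over both steps: W = -12800 J, Q = -54700 J, ΔU = -41900 J.

-54700 J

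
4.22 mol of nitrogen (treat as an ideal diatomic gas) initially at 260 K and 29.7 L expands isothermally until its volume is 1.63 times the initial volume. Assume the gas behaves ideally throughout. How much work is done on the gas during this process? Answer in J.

-4460 J

P₁ = nRT₁/V₁ = 4.22×8.314×260/29.7 = 307 kPa.
Isothermal: T stays 260 K; PV = const ⇒ V₂ = 48.4 L, P₂ = 188 kPa.
W = nRT ln(V₂/V₁) = 4.22×8.314×260×ln(1.63) = 4460 J.
Work done on the gas = −W_by = -4460 J.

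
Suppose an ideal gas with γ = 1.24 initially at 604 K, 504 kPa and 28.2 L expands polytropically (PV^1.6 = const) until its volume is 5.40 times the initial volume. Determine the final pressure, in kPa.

33.9 kPa

Polytropic n=1.6: T₂ = T₁(V₁/V₂)^(n−1) = 604×(0.185)^0.60 = 220 K; P₂ = P₁(V₁/V₂)^n = 33.9 kPa.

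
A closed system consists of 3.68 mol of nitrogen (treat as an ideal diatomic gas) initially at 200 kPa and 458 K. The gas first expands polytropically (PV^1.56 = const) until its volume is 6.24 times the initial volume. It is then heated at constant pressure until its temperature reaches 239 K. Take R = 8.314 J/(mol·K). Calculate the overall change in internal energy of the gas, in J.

V₁ = nRT₁/P₁ = 3.68×8.314×458/200 = 70.1 L.
Step 1 — Polytropic n=1.56: T₂ = T₁(V₁/V₂)^(n−1) = 458×(0.160)^0.56 = 164 K; P₂ = P₁(V₁/V₂)^n = 11.5 kPa.
W = (P₁V₁−P₂V₂)/(n−1) = (200×70.1−11.5×437)/0.56 = 16000 J.
ΔU = nCvΔT = 3.68×20.8×(164−458) = -22500 J.
Q = ΔU + W = -6420 J.
State after step 1: P = 11.5 kPa, V = 437 L, T = 164 K.
Step 2 — Isobaric: P stays 11.5 kPa; V/T = const ⇒ T₂ = 239 K, V₂ = 636 L.
W = PΔV = 11.5×(636−437) kPa·L = 2290 J.
ΔU = nCvΔT = 3.68×20.8×(239−164) = 5720 J.
Q = ΔU + W = nCpΔT = 8000 J.
Net over both steps: W = 18300 J, Q = 1580 J, ΔU = -16800 J.

-16800 J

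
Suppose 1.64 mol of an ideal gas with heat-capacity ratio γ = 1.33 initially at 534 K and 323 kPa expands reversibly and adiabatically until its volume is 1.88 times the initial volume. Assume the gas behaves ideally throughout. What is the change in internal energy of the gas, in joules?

V₁ = nRT₁/P₁ = 1.64×8.314×534/323 = 22.5 L.
Adiabatic: TV^(γ−1) = const ⇒ T₂ = 534×(0.532)^0.330 = 434 K; PV^γ = const ⇒ P₂ = 139 kPa.
For an ideal gas ΔU = nCvΔT with Cv = R/(γ−1) = 25.2 J/(mol·K).
ΔU = 1.64×25.2×(434−534) = -4150 J.

-4150 J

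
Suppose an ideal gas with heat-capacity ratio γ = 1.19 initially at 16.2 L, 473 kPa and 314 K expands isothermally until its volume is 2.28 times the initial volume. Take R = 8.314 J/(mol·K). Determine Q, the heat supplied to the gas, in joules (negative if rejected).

n = P₁V₁/(RT₁) = 473×16.2/(8.314×314) = 2.94 mol.
Isothermal: T stays 314 K; PV = const ⇒ V₂ = 36.9 L, P₂ = 207 kPa.
ΔU = 0 (ideal gas, T constant).
W = nRT ln(V₂/V₁) = 2.94×8.314×314×ln(2.28) = 6320 J.
Q = ΔU + W = 6320 J.

6320 J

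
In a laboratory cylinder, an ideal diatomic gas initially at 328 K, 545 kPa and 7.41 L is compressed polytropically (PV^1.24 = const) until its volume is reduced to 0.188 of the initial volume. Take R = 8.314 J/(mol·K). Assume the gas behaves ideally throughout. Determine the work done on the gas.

8300 J

n = P₁V₁/(RT₁) = 545×7.41/(8.314×328) = 1.48 mol.
Polytropic n=1.24: T₂ = T₁(V₁/V₂)^(n−1) = 328×(5.32)^0.24 = 490 K; P₂ = P₁(V₁/V₂)^n = 4330 kPa.
W = (P₁V₁−P₂V₂)/(n−1) = (545×7.41−4330×1.39)/0.24 = -8300 J.
Work done on the gas = −W_by = 8300 J.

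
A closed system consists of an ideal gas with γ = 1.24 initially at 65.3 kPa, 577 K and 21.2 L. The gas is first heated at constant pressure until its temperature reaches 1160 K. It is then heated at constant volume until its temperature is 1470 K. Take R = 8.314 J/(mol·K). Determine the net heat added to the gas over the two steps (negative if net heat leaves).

n = P₁V₁/(RT₁) = 65.3×21.2/(8.314×577) = 0.289 mol.
Step 1 — Isobaric: P stays 65.3 kPa; V/T = const ⇒ T₂ = 1160 K, V₂ = 42.6 L.
W = PΔV = 65.3×(42.6−21.2) kPa·L = 1400 J.
ΔU = nCvΔT = 0.289×34.6×(1160−577) = 5830 J.
Q = ΔU + W = nCpΔT = 7230 J.
State after step 1: P = 65.3 kPa, V = 42.6 L, T = 1160 K.
Step 2 — Isochoric: V stays 42.6 L; P/T = const ⇒ T₂ = 1470 K, P₂ = 82.8 kPa.
W = 0 (no volume change).
ΔU = nCvΔT = 0.289×34.6×(1470−1160) = 3100 J.
Q = ΔU = 3100 J.
Net over both steps: W = 1400 J, Q = 10300 J, ΔU = 8930 J.

10300 J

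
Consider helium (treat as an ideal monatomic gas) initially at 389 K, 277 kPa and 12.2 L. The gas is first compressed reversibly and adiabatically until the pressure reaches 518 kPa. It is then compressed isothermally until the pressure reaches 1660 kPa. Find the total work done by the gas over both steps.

n = P₁V₁/(RT₁) = 277×12.2/(8.314×389) = 1.04 mol.
Step 1 — Adiabatic: T₂/T₁ = (P₂/P₁)^((γ−1)/γ) ⇒ T₂ = 389×(1.87)^0.400 = 500 K; V₂ = 8.38 L.
ΔU = nCvΔT = 1.04×12.5×(500−389) = 1440 J.
Q = 0 for an adiabatic process, so W = −ΔU = -1440 J.
State after step 1: P = 518 kPa, V = 8.38 L, T = 500 K.
Step 2 — Isothermal: T stays 500 K; PV = const ⇒ V₂ = 2.61 L, P₂ = 1660 kPa.
ΔU = 0 (ideal gas, T constant).
W = nRT ln(V₂/V₁) = 1.04×8.314×500×ln(0.312) = -5060 J.
Q = ΔU + W = -5060 J.
Net over both steps: W = -6500 J, Q = -5060 J, ΔU = 1440 J.

-6500 J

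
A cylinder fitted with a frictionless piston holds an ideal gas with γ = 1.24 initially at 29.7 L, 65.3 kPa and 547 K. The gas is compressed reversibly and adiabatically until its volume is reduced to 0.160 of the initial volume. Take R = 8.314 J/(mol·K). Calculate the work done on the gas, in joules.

4460 J

n = P₁V₁/(RT₁) = 65.3×29.7/(8.314×547) = 0.426 mol.
Adiabatic: TV^(γ−1) = const ⇒ T₂ = 547×(6.25)^0.240 = 849 K; PV^γ = const ⇒ P₂ = 634 kPa.
ΔU = nCvΔT = 0.426×34.6×(849−547) = 4460 J.
Q = 0 for an adiabatic process, so W = −ΔU = -4460 J.
Work done on the gas = −W_by = 4460 J.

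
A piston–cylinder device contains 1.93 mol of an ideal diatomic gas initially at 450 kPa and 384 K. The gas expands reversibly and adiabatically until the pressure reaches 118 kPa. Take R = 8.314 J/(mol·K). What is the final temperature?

262 K

V₁ = nRT₁/P₁ = 1.93×8.314×384/450 = 13.7 L.
Adiabatic: T₂/T₁ = (P₂/P₁)^((γ−1)/γ) ⇒ T₂ = 384×(0.262)^0.286 = 262 K; V₂ = 35.6 L.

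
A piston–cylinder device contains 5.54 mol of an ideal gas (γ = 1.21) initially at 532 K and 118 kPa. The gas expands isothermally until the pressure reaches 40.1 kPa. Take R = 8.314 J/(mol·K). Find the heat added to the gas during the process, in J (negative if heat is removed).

26400 J

V₁ = nRT₁/P₁ = 5.54×8.314×532/118 = 208 L.
Isothermal: T stays 532 K; PV = const ⇒ V₂ = 611 L, P₂ = 40.1 kPa.
ΔU = 0 (ideal gas, T constant).
W = nRT ln(V₂/V₁) = 5.54×8.314×532×ln(2.94) = 26400 J.
Q = ΔU + W = 26400 J.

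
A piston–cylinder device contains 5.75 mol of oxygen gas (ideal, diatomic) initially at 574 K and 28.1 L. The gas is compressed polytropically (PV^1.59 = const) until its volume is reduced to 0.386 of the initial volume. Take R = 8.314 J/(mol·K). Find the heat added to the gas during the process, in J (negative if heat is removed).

16600 J

P₁ = nRT₁/V₁ = 5.75×8.314×574/28.1 = 977 kPa.
Polytropic n=1.59: T₂ = T₁(V₁/V₂)^(n−1) = 574×(2.59)^0.59 = 1010 K; P₂ = P₁(V₁/V₂)^n = 4440 kPa.
W = (P₁V₁−P₂V₂)/(n−1) = (977×28.1−4440×10.8)/0.59 = -35000 J.
ΔU = nCvΔT = 5.75×20.8×(1010−574) = 51700 J.
Q = ΔU + W = 16600 J.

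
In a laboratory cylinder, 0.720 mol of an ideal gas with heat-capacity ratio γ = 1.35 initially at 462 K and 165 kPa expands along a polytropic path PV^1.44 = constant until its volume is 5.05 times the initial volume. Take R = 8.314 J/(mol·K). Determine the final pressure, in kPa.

16.0 kPa

V₁ = nRT₁/P₁ = 0.720×8.314×462/165 = 16.8 L.
Polytropic n=1.44: T₂ = T₁(V₁/V₂)^(n−1) = 462×(0.198)^0.44 = 227 K; P₂ = P₁(V₁/V₂)^n = 16.0 kPa.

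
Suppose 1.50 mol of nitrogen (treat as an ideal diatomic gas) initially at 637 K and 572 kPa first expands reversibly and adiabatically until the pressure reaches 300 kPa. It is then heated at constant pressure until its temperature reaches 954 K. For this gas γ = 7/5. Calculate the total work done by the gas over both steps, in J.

8640 J

V₁ = nRT₁/P₁ = 1.50×8.314×637/572 = 13.9 L.
Step 1 — Adiabatic: T₂/T₁ = (P₂/P₁)^((γ−1)/γ) ⇒ T₂ = 637×(0.524)^0.286 = 530 K; V₂ = 22.0 L.
ΔU = nCvΔT = 1.50×20.8×(530−637) = -3340 J.
Q = 0 for an adiabatic process, so W = −ΔU = 3340 J.
State after step 1: P = 300 kPa, V = 22.0 L, T = 530 K.
Step 2 — Isobaric: P stays 300 kPa; V/T = const ⇒ T₂ = 954 K, V₂ = 39.7 L.
W = PΔV = 300×(39.7−22.0) kPa·L = 5290 J.
ΔU = nCvΔT = 1.50×20.8×(954−530) = 13200 J.
Q = ΔU + W = nCpΔT = 18500 J.
Net over both steps: W = 8640 J, Q = 18500 J, ΔU = 9880 J.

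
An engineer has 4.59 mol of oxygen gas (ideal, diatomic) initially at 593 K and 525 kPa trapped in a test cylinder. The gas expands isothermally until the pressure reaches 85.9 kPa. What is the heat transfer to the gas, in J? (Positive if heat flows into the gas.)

41000 J

V₁ = nRT₁/P₁ = 4.59×8.314×593/525 = 43.1 L.
Isothermal: T stays 593 K; PV = const ⇒ V₂ = 263 L, P₂ = 85.9 kPa.
ΔU = 0 (ideal gas, T constant).
W = nRT ln(V₂/V₁) = 4.59×8.314×593×ln(6.11) = 41000 J.
Q = ΔU + W = 41000 J.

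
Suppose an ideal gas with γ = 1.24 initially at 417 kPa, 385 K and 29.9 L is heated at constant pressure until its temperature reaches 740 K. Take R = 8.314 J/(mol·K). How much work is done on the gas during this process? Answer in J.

n = P₁V₁/(RT₁) = 417×29.9/(8.314×385) = 3.90 mol.
Isobaric: P stays 417 kPa; V/T = const ⇒ T₂ = 740 K, V₂ = 57.5 L.
W = PΔV = 417×(57.5−29.9) kPa·L = 11500 J.
Work done on the gas = −W_by = -11500 J.

-11500 J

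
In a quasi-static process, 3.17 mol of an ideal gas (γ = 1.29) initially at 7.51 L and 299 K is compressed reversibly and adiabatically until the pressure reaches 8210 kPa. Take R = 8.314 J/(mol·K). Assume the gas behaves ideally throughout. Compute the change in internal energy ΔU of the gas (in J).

P₁ = nRT₁/V₁ = 3.17×8.314×299/7.51 = 1050 kPa.
Adiabatic: T₂/T₁ = (P₂/P₁)^((γ−1)/γ) ⇒ T₂ = 299×(7.82)^0.225 = 475 K; V₂ = 1.52 L.
For an ideal gas ΔU = nCvΔT with Cv = R/(γ−1) = 28.7 J/(mol·K).
ΔU = 3.17×28.7×(475−299) = 16000 J.

16000 J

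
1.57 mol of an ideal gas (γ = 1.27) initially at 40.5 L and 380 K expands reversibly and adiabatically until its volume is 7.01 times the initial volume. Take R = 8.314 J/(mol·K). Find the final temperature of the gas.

225 K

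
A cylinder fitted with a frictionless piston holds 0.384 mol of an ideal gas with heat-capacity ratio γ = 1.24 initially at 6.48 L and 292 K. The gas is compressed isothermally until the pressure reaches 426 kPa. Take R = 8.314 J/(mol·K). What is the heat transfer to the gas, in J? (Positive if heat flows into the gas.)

-1010 J

P₁ = nRT₁/V₁ = 0.384×8.314×292/6.48 = 144 kPa.
Isothermal: T stays 292 K; PV = const ⇒ V₂ = 2.19 L, P₂ = 426 kPa.
ΔU = 0 (ideal gas, T constant).
W = nRT ln(V₂/V₁) = 0.384×8.314×292×ln(0.338) = -1010 J.
Q = ΔU + W = -1010 J.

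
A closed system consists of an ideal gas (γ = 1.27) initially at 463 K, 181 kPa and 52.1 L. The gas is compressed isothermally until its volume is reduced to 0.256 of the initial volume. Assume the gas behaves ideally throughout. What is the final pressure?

707 kPa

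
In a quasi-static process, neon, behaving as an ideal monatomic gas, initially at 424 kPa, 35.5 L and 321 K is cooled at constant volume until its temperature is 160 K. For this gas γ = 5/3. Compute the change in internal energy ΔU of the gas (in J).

n = P₁V₁/(RT₁) = 424×35.5/(8.314×321) = 5.64 mol.
Isochoric: V stays 35.5 L; P/T = const ⇒ T₂ = 160 K, P₂ = 211 kPa.
For an ideal gas ΔU = nCvΔT with Cv = (3/2)R = 12.5 J/(mol·K).
ΔU = 5.64×12.5×(160−321) = -11300 J.

-11300 J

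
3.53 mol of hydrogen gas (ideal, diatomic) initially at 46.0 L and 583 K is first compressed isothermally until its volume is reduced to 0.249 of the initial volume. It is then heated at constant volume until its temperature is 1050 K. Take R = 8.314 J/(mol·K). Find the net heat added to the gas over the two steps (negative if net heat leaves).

P₁ = nRT₁/V₁ = 3.53×8.314×583/46.0 = 372 kPa.
Step 1 — Isothermal: T stays 583 K; PV = const ⇒ V₂ = 11.5 L, P₂ = 1490 kPa.
ΔU = 0 (ideal gas, T constant).
W = nRT ln(V₂/V₁) = 3.53×8.314×583×ln(0.249) = -23800 J.
Q = ΔU + W = -23800 J.
State after step 1: P = 1490 kPa, V = 11.5 L, T = 583 K.
Step 2 — Isochoric: V stays 11.5 L; P/T = const ⇒ T₂ = 1050 K, P₂ = 2690 kPa.
W = 0 (no volume change).
ΔU = nCvΔT = 3.53×20.8×(1050−583) = 34300 J.
Q = ΔU = 34300 J.
Net over both steps: W = -23800 J, Q = 10500 J, ΔU = 34300 J.

10500 J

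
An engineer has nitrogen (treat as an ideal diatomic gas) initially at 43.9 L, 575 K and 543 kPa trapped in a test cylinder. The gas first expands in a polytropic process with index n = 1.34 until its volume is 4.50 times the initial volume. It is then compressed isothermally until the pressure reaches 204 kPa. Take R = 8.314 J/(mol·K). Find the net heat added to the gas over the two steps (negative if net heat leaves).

n = P₁V₁/(RT₁) = 543×43.9/(8.314×575) = 4.99 mol.
Step 1 — Polytropic n=1.34: T₂ = T₁(V₁/V₂)^(n−1) = 575×(0.222)^0.34 = 345 K; P₂ = P₁(V₁/V₂)^n = 72.4 kPa.
W = (P₁V₁−P₂V₂)/(n−1) = (543×43.9−72.4×198)/0.34 = 28100 J.
ΔU = nCvΔT = 4.99×20.8×(345−575) = -23900 J.
Q = ΔU + W = 4210 J.
State after step 1: P = 72.4 kPa, V = 198 L, T = 345 K.
Step 2 — Isothermal: T stays 345 K; PV = const ⇒ V₂ = 70.1 L, P₂ = 204 kPa.
ΔU = 0 (ideal gas, T constant).
W = nRT ln(V₂/V₁) = 4.99×8.314×345×ln(0.355) = -14800 J.
Q = ΔU + W = -14800 J.
Net over both steps: W = 13300 J, Q = -10600 J, ΔU = -23900 J.

-10600 J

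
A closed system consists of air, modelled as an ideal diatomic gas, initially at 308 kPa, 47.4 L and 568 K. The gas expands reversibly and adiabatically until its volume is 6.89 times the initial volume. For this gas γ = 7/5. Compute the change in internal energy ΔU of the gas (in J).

-19600 J

n = P₁V₁/(RT₁) = 308×47.4/(8.314×568) = 3.09 mol.
Adiabatic: TV^(γ−1) = const ⇒ T₂ = 568×(0.145)^0.400 = 262 K; PV^γ = const ⇒ P₂ = 20.7 kPa.
For an ideal gas ΔU = nCvΔT with Cv = (5/2)R = 20.8 J/(mol·K).
ΔU = 3.09×20.8×(262−568) = -19600 J.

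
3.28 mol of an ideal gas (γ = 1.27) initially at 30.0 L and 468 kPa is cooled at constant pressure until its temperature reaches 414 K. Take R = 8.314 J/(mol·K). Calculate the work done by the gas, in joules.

-2750 J

T₁ = P₁V₁/(nR) = 468×30.0/(3.28×8.314) = 515 K.
Isobaric: P stays 468 kPa; V/T = const ⇒ T₂ = 414 K, V₂ = 24.1 L.
W = PΔV = 468×(24.1−30.0) kPa·L = -2750 J.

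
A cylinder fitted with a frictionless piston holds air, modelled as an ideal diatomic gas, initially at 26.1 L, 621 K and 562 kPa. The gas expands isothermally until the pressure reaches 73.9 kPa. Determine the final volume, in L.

Isothermal: T stays 621 K; PV = const ⇒ V₂ = 198 L, P₂ = 73.9 kPa.

198 L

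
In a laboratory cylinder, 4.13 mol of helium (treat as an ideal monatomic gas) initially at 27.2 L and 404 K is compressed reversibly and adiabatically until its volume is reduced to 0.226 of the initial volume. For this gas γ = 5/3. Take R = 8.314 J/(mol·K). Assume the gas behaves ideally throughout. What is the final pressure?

6080 kPa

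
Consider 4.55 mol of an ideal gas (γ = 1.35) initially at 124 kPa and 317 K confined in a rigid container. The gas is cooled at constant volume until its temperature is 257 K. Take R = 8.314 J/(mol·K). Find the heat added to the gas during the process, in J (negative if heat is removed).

V₁ = nRT₁/P₁ = 4.55×8.314×317/124 = 96.7 L.
Isochoric: V stays 96.7 L; P/T = const ⇒ T₂ = 257 K, P₂ = 101 kPa.
W = 0 (no volume change).
ΔU = nCvΔT = 4.55×23.8×(257−317) = -6480 J.
Q = ΔU = -6480 J.

-6480 J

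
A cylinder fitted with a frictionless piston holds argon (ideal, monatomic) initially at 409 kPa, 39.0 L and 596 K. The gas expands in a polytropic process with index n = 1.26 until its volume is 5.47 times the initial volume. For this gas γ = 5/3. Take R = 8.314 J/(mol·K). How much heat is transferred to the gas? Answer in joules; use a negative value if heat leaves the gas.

n = P₁V₁/(RT₁) = 409×39.0/(8.314×596) = 3.22 mol.
Polytropic n=1.26: T₂ = T₁(V₁/V₂)^(n−1) = 596×(0.183)^0.26 = 383 K; P₂ = P₁(V₁/V₂)^n = 48.1 kPa.
W = (P₁V₁−P₂V₂)/(n−1) = (409×39.0−48.1×213)/0.26 = 21900 J.
ΔU = nCvΔT = 3.22×12.5×(383−596) = -8540 J.
Q = ΔU + W = 13400 J.

13400 J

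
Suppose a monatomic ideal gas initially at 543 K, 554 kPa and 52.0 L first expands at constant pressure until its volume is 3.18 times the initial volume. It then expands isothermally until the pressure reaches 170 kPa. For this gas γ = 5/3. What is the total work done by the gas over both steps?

171000 J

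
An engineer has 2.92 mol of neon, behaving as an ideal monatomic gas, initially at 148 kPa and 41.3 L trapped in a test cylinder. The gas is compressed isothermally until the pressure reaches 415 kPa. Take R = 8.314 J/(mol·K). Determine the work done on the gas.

T₁ = P₁V₁/(nR) = 148×41.3/(2.92×8.314) = 252 K.
Isothermal: T stays 252 K; PV = const ⇒ V₂ = 14.7 L, P₂ = 415 kPa.
W = nRT ln(V₂/V₁) = 2.92×8.314×252×ln(0.357) = -6300 J.
Work done on the gas = −W_by = 6300 J.

6300 J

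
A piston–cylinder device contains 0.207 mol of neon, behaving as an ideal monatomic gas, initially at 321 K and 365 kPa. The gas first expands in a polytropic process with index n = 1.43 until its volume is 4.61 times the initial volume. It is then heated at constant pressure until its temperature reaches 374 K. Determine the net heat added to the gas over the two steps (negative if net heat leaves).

V₁ = nRT₁/P₁ = 0.207×8.314×321/365 = 1.51 L.
Step 1 — Polytropic n=1.43: T₂ = T₁(V₁/V₂)^(n−1) = 321×(0.217)^0.43 = 166 K; P₂ = P₁(V₁/V₂)^n = 41.0 kPa.
W = (P₁V₁−P₂V₂)/(n−1) = (365×1.51−41.0×6.98)/0.43 = 619 J.
ΔU = nCvΔT = 0.207×12.5×(166−321) = -399 J.
Q = ΔU + W = 220 J.
State after step 1: P = 41.0 kPa, V = 6.98 L, T = 166 K.
Step 2 — Isobaric: P stays 41.0 kPa; V/T = const ⇒ T₂ = 374 K, V₂ = 15.7 L.
W = PΔV = 41.0×(15.7−6.98) kPa·L = 357 J.
ΔU = nCvΔT = 0.207×12.5×(374−166) = 536 J.
Q = ΔU + W = nCpΔT = 893 J.
Net over both steps: W = 976 J, Q = 1110 J, ΔU = 137 J.

1110 J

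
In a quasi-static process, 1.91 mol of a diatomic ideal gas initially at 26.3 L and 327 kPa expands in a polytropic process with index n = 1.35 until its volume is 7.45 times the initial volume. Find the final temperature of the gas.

268 K

T₁ = P₁V₁/(nR) = 327×26.3/(1.91×8.314) = 542 K.
Polytropic n=1.35: T₂ = T₁(V₁/V₂)^(n−1) = 542×(0.134)^0.35 = 268 K; P₂ = P₁(V₁/V₂)^n = 21.7 kPa.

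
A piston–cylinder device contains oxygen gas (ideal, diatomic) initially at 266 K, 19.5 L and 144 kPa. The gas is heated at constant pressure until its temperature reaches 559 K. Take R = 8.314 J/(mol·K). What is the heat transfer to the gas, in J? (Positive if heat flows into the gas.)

10800 J

n = P₁V₁/(RT₁) = 144×19.5/(8.314×266) = 1.27 mol.
Isobaric: P stays 144 kPa; V/T = const ⇒ T₂ = 559 K, V₂ = 41.0 L.
W = PΔV = 144×(41.0−19.5) kPa·L = 3090 J.
ΔU = nCvΔT = 1.27×20.8×(559−266) = 7730 J.
Q = ΔU + W = nCpΔT = 10800 J.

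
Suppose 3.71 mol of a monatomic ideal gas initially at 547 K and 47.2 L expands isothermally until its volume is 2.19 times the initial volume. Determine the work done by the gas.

13200 J

P₁ = nRT₁/V₁ = 3.71×8.314×547/47.2 = 357 kPa.
Isothermal: T stays 547 K; PV = const ⇒ V₂ = 103 L, P₂ = 163 kPa.
W = nRT ln(V₂/V₁) = 3.71×8.314×547×ln(2.19) = 13200 J.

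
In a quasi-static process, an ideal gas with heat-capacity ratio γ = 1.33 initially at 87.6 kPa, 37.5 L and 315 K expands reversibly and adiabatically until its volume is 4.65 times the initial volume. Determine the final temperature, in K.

190 K

Adiabatic: TV^(γ−1) = const ⇒ T₂ = 315×(0.215)^0.330 = 190 K; PV^γ = const ⇒ P₂ = 11.3 kPa.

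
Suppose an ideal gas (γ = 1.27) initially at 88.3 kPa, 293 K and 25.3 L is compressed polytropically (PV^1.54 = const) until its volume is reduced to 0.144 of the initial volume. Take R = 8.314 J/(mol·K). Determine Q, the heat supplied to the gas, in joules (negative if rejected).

n = P₁V₁/(RT₁) = 88.3×25.3/(8.314×293) = 0.917 mol.
Polytropic n=1.54: T₂ = T₁(V₁/V₂)^(n−1) = 293×(6.94)^0.54 = 834 K; P₂ = P₁(V₁/V₂)^n = 1750 kPa.
W = (P₁V₁−P₂V₂)/(n−1) = (88.3×25.3−1750×3.64)/0.54 = -7640 J.
ΔU = nCvΔT = 0.917×30.8×(834−293) = 15300 J.
Q = ΔU + W = 7640 J.

7640 J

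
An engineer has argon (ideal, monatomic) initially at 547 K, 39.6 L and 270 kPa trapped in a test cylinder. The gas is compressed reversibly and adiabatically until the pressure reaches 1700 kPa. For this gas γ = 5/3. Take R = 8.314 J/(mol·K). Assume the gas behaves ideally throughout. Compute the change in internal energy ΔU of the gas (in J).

17400 J

n = P₁V₁/(RT₁) = 270×39.6/(8.314×547) = 2.35 mol.
Adiabatic: T₂/T₁ = (P₂/P₁)^((γ−1)/γ) ⇒ T₂ = 547×(6.30)^0.400 = 1140 K; V₂ = 13.1 L.
For an ideal gas ΔU = nCvΔT with Cv = (3/2)R = 12.5 J/(mol·K).
ΔU = 2.35×12.5×(1140−547) = 17400 J.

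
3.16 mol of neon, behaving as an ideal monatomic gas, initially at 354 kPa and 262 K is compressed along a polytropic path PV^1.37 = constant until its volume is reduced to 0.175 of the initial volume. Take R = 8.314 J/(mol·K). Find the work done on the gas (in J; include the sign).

V₁ = nRT₁/P₁ = 3.16×8.314×262/354 = 19.4 L.
Polytropic n=1.37: T₂ = T₁(V₁/V₂)^(n−1) = 262×(5.71)^0.37 = 499 K; P₂ = P₁(V₁/V₂)^n = 3860 kPa.
W = (P₁V₁−P₂V₂)/(n−1) = (354×19.4−3860×3.40)/0.37 = -16900 J.
Work done on the gas = −W_by = 16900 J.

16900 J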